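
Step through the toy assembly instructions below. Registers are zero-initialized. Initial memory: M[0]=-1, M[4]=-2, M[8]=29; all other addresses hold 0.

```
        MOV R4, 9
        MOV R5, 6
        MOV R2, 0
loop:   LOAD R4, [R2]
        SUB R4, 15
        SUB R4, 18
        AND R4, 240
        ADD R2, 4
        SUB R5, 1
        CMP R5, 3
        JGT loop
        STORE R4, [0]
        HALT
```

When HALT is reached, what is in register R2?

MOV R4, 9 → R4=9
MOV R5, 6 → R5=6
MOV R2, 0 → R2=0
LOAD R4, [R2] → R4=M[0]=-1
SUB R4, 15 → R4=(-1)-15=-16
SUB R4, 18 → R4=(-16)-18=-34
AND R4, 240 → R4=(-34)&240=208
ADD R2, 4 → R2=0+4=4
SUB R5, 1 → R5=6-1=5
CMP R5, 3  (cmp 5,3)
JGT loop: taken
LOAD R4, [R2] → R4=M[4]=-2
SUB R4, 15 → R4=(-2)-15=-17
SUB R4, 18 → R4=(-17)-18=-35
AND R4, 240 → R4=(-35)&240=208
ADD R2, 4 → R2=4+4=8
SUB R5, 1 → R5=5-1=4
CMP R5, 3  (cmp 4,3)
JGT loop: taken
LOAD R4, [R2] → R4=M[8]=29
SUB R4, 15 → R4=29-15=14
SUB R4, 18 → R4=14-18=-4
AND R4, 240 → R4=(-4)&240=240
ADD R2, 4 → R2=8+4=12
SUB R5, 1 → R5=4-1=3
CMP R5, 3  (cmp 3,3)
JGT loop: not taken
STORE R4, [0] → M[0]=240
halt.

12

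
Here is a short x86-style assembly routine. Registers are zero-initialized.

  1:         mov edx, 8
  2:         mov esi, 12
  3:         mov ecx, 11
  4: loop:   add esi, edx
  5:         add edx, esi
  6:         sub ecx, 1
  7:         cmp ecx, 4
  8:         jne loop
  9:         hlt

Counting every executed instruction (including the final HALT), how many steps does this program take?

39

mov edx, 8 → edx=8
mov esi, 12 → esi=12
mov ecx, 11 → ecx=11
add esi, edx → esi=12+8=20
add edx, esi → edx=8+20=28
sub ecx, 1 → ecx=11-1=10
cmp ecx, 4  (cmp 10,4)
jne loop: taken
add esi, edx → esi=20+28=48
add edx, esi → edx=28+48=76
sub ecx, 1 → ecx=10-1=9
cmp ecx, 4  (cmp 9,4)
jne loop: taken
add esi, edx → esi=48+76=124
add edx, esi → edx=76+124=200
sub ecx, 1 → ecx=9-1=8
cmp ecx, 4  (cmp 8,4)
jne loop: taken
add esi, edx → esi=124+200=324
add edx, esi → edx=200+324=524
sub ecx, 1 → ecx=8-1=7
cmp ecx, 4  (cmp 7,4)
jne loop: taken
add esi, edx → esi=324+524=848
add edx, esi → edx=524+848=1372
sub ecx, 1 → ecx=7-1=6
cmp ecx, 4  (cmp 6,4)
jne loop: taken
add esi, edx → esi=848+1372=2220
add edx, esi → edx=1372+2220=3592
sub ecx, 1 → ecx=6-1=5
cmp ecx, 4  (cmp 5,4)
jne loop: taken
add esi, edx → esi=2220+3592=5812
add edx, esi → edx=3592+5812=9404
sub ecx, 1 → ecx=5-1=4
cmp ecx, 4  (cmp 4,4)
jne loop: not taken
halt.
Total executed instructions: 39.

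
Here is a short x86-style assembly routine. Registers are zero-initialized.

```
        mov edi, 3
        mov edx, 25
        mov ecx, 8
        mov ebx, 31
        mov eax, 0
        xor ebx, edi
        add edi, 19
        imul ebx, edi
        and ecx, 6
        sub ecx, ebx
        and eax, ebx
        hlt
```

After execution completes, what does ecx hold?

after mov edi, 3: edi=3
after mov edx, 25: edx=25
after mov ecx, 8: ecx=8
after mov ebx, 31: ebx=31
after mov eax, 0: eax=0
after xor ebx, edi: ebx=31^3=28
after add edi, 19: edi=3+19=22
after imul ebx, edi: ebx=28*22=616
after and ecx, 6: ecx=8&6=0
after sub ecx, ebx: ecx=0-616=-616
after and eax, ebx: eax=0&616=0
halt.

-616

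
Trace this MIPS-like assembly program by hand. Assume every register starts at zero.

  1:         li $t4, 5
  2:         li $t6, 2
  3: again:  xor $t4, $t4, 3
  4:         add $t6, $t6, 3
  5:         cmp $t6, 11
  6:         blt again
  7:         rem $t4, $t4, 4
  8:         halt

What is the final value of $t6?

11

after li $t4, 5: $t4=5
after li $t6, 2: $t6=2
after xor $t4, $t4, 3: $t4=5^3=6
after add $t6, $t6, 3: $t6=2+3=5
cmp $t6, 11  (cmp 5,11)
blt again: taken
after xor $t4, $t4, 3: $t4=6^3=5
after add $t6, $t6, 3: $t6=5+3=8
cmp $t6, 11  (cmp 8,11)
blt again: taken
after xor $t4, $t4, 3: $t4=5^3=6
after add $t6, $t6, 3: $t6=8+3=11
cmp $t6, 11  (cmp 11,11)
blt again: not taken
after rem $t4, $t4, 4: $t4=6%4=2
halt.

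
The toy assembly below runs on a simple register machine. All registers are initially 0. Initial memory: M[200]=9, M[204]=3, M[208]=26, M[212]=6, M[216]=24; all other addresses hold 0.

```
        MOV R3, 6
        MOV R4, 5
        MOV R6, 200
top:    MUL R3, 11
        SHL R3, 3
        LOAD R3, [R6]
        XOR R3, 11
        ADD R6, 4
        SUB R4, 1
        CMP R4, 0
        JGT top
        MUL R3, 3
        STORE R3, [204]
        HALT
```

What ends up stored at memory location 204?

57

MOV R3, 6 → R3=6
MOV R4, 5 → R4=5
MOV R6, 200 → R6=200
MUL R3, 11 → R3=6*11=66
SHL R3, 3 → R3=66<<3=528
LOAD R3, [R6] → R3=M[200]=9
XOR R3, 11 → R3=9^11=2
ADD R6, 4 → R6=200+4=204
SUB R4, 1 → R4=5-1=4
CMP R4, 0  (cmp 4,0)
JGT top: taken
MUL R3, 11 → R3=2*11=22
SHL R3, 3 → R3=22<<3=176
LOAD R3, [R6] → R3=M[204]=3
XOR R3, 11 → R3=3^11=8
ADD R6, 4 → R6=204+4=208
SUB R4, 1 → R4=4-1=3
CMP R4, 0  (cmp 3,0)
JGT top: taken
MUL R3, 11 → R3=8*11=88
SHL R3, 3 → R3=88<<3=704
LOAD R3, [R6] → R3=M[208]=26
XOR R3, 11 → R3=26^11=17
ADD R6, 4 → R6=208+4=212
SUB R4, 1 → R4=3-1=2
CMP R4, 0  (cmp 2,0)
JGT top: taken
MUL R3, 11 → R3=17*11=187
SHL R3, 3 → R3=187<<3=1496
LOAD R3, [R6] → R3=M[212]=6
XOR R3, 11 → R3=6^11=13
ADD R6, 4 → R6=212+4=216
SUB R4, 1 → R4=2-1=1
CMP R4, 0  (cmp 1,0)
JGT top: taken
MUL R3, 11 → R3=13*11=143
SHL R3, 3 → R3=143<<3=1144
LOAD R3, [R6] → R3=M[216]=24
XOR R3, 11 → R3=24^11=19
ADD R6, 4 → R6=216+4=220
SUB R4, 1 → R4=1-1=0
CMP R4, 0  (cmp 0,0)
JGT top: not taken
MUL R3, 3 → R3=19*3=57
STORE R3, [204] → M[204]=57
halt.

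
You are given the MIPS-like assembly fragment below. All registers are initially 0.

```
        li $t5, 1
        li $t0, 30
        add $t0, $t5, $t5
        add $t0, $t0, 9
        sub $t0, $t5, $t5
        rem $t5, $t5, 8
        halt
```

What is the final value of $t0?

0

li $t5, 1 → $t5=1
li $t0, 30 → $t0=30
add $t0, $t5, $t5 → $t0=1+1=2
add $t0, $t0, 9 → $t0=2+9=11
sub $t0, $t5, $t5 → $t0=1-1=0
rem $t5, $t5, 8 → $t5=1%8=1
halt.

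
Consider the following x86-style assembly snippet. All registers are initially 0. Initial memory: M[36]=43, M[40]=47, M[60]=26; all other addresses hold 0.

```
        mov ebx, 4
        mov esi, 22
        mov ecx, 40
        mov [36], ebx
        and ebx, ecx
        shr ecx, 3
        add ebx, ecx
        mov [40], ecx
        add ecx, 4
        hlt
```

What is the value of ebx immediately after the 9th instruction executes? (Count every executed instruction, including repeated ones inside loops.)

mov ebx, 4 → ebx=4
mov esi, 22 → esi=22
mov ecx, 40 → ecx=40
mov [36], ebx → M[36]=4
and ebx, ecx → ebx=4&40=0
shr ecx, 3 → ecx=40>>3=5
add ebx, ecx → ebx=0+5=5
mov [40], ecx → M[40]=5
add ecx, 4 → ecx=5+4=9
After step 9: ebx = 5.

5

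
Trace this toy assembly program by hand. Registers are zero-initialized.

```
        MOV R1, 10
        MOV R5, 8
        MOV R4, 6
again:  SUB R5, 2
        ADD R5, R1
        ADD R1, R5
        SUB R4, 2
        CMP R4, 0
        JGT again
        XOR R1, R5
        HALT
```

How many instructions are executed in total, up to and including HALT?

23

R1=10
R5=8
R4=6
R5=8-2=6
R5=6+10=16
R1=10+16=26
R4=6-2=4
CMP R4, 0  (cmp 4,0)
JGT again: taken
R5=16-2=14
R5=14+26=40
R1=26+40=66
R4=4-2=2
CMP R4, 0  (cmp 2,0)
JGT again: taken
R5=40-2=38
R5=38+66=104
R1=66+104=170
R4=2-2=0
CMP R4, 0  (cmp 0,0)
JGT again: not taken
R1=170^104=194
halt.
Total executed instructions: 23.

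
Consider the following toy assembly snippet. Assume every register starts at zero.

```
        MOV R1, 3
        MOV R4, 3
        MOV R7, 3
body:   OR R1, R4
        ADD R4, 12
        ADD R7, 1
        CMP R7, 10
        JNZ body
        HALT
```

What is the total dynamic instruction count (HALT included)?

MOV R1, 3 → R1=3
MOV R4, 3 → R4=3
MOV R7, 3 → R7=3
OR R1, R4 → R1=3|3=3
ADD R4, 12 → R4=3+12=15
ADD R7, 1 → R7=3+1=4
CMP R7, 10  (cmp 4,10)
JNZ body: taken
OR R1, R4 → R1=3|15=15
ADD R4, 12 → R4=15+12=27
ADD R7, 1 → R7=4+1=5
CMP R7, 10  (cmp 5,10)
JNZ body: taken
OR R1, R4 → R1=15|27=31
ADD R4, 12 → R4=27+12=39
ADD R7, 1 → R7=5+1=6
CMP R7, 10  (cmp 6,10)
JNZ body: taken
OR R1, R4 → R1=31|39=63
ADD R4, 12 → R4=39+12=51
ADD R7, 1 → R7=6+1=7
CMP R7, 10  (cmp 7,10)
JNZ body: taken
OR R1, R4 → R1=63|51=63
ADD R4, 12 → R4=51+12=63
ADD R7, 1 → R7=7+1=8
CMP R7, 10  (cmp 8,10)
JNZ body: taken
OR R1, R4 → R1=63|63=63
ADD R4, 12 → R4=63+12=75
ADD R7, 1 → R7=8+1=9
CMP R7, 10  (cmp 9,10)
JNZ body: taken
OR R1, R4 → R1=63|75=127
ADD R4, 12 → R4=75+12=87
ADD R7, 1 → R7=9+1=10
CMP R7, 10  (cmp 10,10)
JNZ body: not taken
halt.
Total executed instructions: 39.

39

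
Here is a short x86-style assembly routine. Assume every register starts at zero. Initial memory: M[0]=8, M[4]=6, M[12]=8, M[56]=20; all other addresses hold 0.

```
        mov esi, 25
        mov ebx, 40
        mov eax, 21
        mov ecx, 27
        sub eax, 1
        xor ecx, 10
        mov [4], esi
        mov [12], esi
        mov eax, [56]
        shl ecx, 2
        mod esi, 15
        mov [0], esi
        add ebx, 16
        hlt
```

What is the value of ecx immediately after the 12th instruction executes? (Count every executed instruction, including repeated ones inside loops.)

after mov esi, 25: esi=25
after mov ebx, 40: ebx=40
after mov eax, 21: eax=21
after mov ecx, 27: ecx=27
after sub eax, 1: eax=21-1=20
after xor ecx, 10: ecx=27^10=17
mov [4], esi → M[4]=25
mov [12], esi → M[12]=25
after mov eax, [56]: eax=M[56]=20
after shl ecx, 2: ecx=17<<2=68
after mod esi, 15: esi=25%15=10
mov [0], esi → M[0]=10
After step 12: ecx = 68.

68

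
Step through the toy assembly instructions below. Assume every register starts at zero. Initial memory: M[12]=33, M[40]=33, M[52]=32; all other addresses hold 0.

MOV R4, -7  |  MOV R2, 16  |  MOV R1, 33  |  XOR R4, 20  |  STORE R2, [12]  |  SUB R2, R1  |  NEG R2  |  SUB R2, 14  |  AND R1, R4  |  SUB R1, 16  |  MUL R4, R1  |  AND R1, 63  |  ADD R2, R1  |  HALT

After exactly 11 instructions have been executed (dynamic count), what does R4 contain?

R4=-7
R2=16
R1=33
R4=(-7)^20=-19
STORE R2, [12] → M[12]=16
R2=16-33=-17
R2=-(-17)=17
R2=17-14=3
R1=33&(-19)=33
R1=33-16=17
R4=(-19)*17=-323
After step 11: R4 = -323.

-323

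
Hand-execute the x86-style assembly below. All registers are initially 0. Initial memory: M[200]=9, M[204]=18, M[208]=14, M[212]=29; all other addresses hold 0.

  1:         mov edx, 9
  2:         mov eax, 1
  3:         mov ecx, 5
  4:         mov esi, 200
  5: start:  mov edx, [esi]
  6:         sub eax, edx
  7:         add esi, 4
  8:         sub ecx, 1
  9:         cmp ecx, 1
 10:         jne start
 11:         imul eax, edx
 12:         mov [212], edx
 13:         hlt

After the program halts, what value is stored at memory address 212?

mov edx, 9 → edx=9
mov eax, 1 → eax=1
mov ecx, 5 → ecx=5
mov esi, 200 → esi=200
mov edx, [esi] → edx=M[200]=9
sub eax, edx → eax=1-9=-8
add esi, 4 → esi=200+4=204
sub ecx, 1 → ecx=5-1=4
cmp ecx, 1  (cmp 4,1)
jne start: taken
mov edx, [esi] → edx=M[204]=18
sub eax, edx → eax=(-8)-18=-26
add esi, 4 → esi=204+4=208
sub ecx, 1 → ecx=4-1=3
cmp ecx, 1  (cmp 3,1)
jne start: taken
mov edx, [esi] → edx=M[208]=14
sub eax, edx → eax=(-26)-14=-40
add esi, 4 → esi=208+4=212
sub ecx, 1 → ecx=3-1=2
cmp ecx, 1  (cmp 2,1)
jne start: taken
mov edx, [esi] → edx=M[212]=29
sub eax, edx → eax=(-40)-29=-69
add esi, 4 → esi=212+4=216
sub ecx, 1 → ecx=2-1=1
cmp ecx, 1  (cmp 1,1)
jne start: not taken
imul eax, edx → eax=(-69)*29=-2001
mov [212], edx → M[212]=29
halt.

29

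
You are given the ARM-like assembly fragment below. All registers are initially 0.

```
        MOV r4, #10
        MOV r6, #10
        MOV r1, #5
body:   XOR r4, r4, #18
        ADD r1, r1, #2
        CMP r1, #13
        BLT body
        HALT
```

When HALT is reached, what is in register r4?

10

r4=10
r6=10
r1=5
r4=10^18=24
r1=5+2=7
CMP r1, #13  (cmp 7,13)
BLT body: taken
r4=24^18=10
r1=7+2=9
CMP r1, #13  (cmp 9,13)
BLT body: taken
r4=10^18=24
r1=9+2=11
CMP r1, #13  (cmp 11,13)
BLT body: taken
r4=24^18=10
r1=11+2=13
CMP r1, #13  (cmp 13,13)
BLT body: not taken
halt.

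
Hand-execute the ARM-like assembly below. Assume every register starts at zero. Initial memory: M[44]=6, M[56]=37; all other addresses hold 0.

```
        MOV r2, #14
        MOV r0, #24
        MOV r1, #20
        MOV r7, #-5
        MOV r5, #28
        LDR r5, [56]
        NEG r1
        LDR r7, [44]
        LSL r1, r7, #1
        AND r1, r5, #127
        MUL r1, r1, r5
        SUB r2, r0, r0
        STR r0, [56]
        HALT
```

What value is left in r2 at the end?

0

r2=14
r0=24
r1=20
r7=-5
r5=28
r5=M[56]=37
r1=-(20)=-20
r7=M[44]=6
r1=6<<1=12
r1=37&127=37
r1=37*37=1369
r2=24-24=0
STR r0, [56] → M[56]=24
halt.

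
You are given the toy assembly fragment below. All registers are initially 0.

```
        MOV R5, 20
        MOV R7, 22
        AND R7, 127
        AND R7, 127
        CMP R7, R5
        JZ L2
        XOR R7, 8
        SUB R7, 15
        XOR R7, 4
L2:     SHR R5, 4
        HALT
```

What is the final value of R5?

R5=20
R7=22
R7=22&127=22
R7=22&127=22
CMP R7, R5  (cmp 22,20)
JZ L2: not taken
R7=22^8=30
R7=30-15=15
R7=15^4=11
R5=20>>4=1
halt.

1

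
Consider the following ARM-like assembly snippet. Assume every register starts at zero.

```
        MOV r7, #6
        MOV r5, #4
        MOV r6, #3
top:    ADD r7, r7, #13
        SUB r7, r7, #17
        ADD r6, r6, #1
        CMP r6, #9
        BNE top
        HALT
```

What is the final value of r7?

-18

MOV r7, #6 → r7=6
MOV r5, #4 → r5=4
MOV r6, #3 → r6=3
ADD r7, r7, #13 → r7=6+13=19
SUB r7, r7, #17 → r7=19-17=2
ADD r6, r6, #1 → r6=3+1=4
CMP r6, #9  (cmp 4,9)
BNE top: taken
ADD r7, r7, #13 → r7=2+13=15
SUB r7, r7, #17 → r7=15-17=-2
ADD r6, r6, #1 → r6=4+1=5
CMP r6, #9  (cmp 5,9)
BNE top: taken
ADD r7, r7, #13 → r7=(-2)+13=11
SUB r7, r7, #17 → r7=11-17=-6
ADD r6, r6, #1 → r6=5+1=6
CMP r6, #9  (cmp 6,9)
BNE top: taken
ADD r7, r7, #13 → r7=(-6)+13=7
SUB r7, r7, #17 → r7=7-17=-10
ADD r6, r6, #1 → r6=6+1=7
CMP r6, #9  (cmp 7,9)
BNE top: taken
ADD r7, r7, #13 → r7=(-10)+13=3
SUB r7, r7, #17 → r7=3-17=-14
ADD r6, r6, #1 → r6=7+1=8
CMP r6, #9  (cmp 8,9)
BNE top: taken
ADD r7, r7, #13 → r7=(-14)+13=-1
SUB r7, r7, #17 → r7=(-1)-17=-18
ADD r6, r6, #1 → r6=8+1=9
CMP r6, #9  (cmp 9,9)
BNE top: not taken
halt.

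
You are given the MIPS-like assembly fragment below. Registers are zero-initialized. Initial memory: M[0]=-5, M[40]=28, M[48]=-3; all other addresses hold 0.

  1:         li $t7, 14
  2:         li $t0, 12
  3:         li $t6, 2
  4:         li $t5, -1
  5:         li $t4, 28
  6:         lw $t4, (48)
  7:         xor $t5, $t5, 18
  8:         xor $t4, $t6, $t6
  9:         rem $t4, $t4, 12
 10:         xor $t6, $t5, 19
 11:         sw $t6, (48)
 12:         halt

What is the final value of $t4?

li $t7, 14 → $t7=14
li $t0, 12 → $t0=12
li $t6, 2 → $t6=2
li $t5, -1 → $t5=-1
li $t4, 28 → $t4=28
lw $t4, (48) → $t4=M[48]=-3
xor $t5, $t5, 18 → $t5=(-1)^18=-19
xor $t4, $t6, $t6 → $t4=2^2=0
rem $t4, $t4, 12 → $t4=0%12=0
xor $t6, $t5, 19 → $t6=(-19)^19=-2
sw $t6, (48) → M[48]=-2
halt.

0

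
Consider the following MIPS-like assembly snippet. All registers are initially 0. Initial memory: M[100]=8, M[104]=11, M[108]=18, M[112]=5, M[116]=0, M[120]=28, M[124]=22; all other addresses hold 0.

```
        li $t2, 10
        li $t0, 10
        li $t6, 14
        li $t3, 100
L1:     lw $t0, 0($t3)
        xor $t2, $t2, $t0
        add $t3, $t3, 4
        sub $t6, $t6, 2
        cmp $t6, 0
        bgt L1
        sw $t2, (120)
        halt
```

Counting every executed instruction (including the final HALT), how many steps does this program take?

$t2=10
$t0=10
$t6=14
$t3=100
$t0=M[100]=8
$t2=10^8=2
$t3=100+4=104
$t6=14-2=12
cmp $t6, 0  (cmp 12,0)
bgt L1: taken
$t0=M[104]=11
$t2=2^11=9
$t3=104+4=108
$t6=12-2=10
cmp $t6, 0  (cmp 10,0)
bgt L1: taken
$t0=M[108]=18
$t2=9^18=27
$t3=108+4=112
$t6=10-2=8
cmp $t6, 0  (cmp 8,0)
bgt L1: taken
$t0=M[112]=5
$t2=27^5=30
$t3=112+4=116
$t6=8-2=6
cmp $t6, 0  (cmp 6,0)
bgt L1: taken
$t0=M[116]=0
$t2=30^0=30
$t3=116+4=120
$t6=6-2=4
cmp $t6, 0  (cmp 4,0)
bgt L1: taken
$t0=M[120]=28
$t2=30^28=2
$t3=120+4=124
$t6=4-2=2
cmp $t6, 0  (cmp 2,0)
bgt L1: taken
$t0=M[124]=22
$t2=2^22=20
$t3=124+4=128
$t6=2-2=0
cmp $t6, 0  (cmp 0,0)
bgt L1: not taken
sw $t2, (120) → M[120]=20
halt.
Total executed instructions: 48.

48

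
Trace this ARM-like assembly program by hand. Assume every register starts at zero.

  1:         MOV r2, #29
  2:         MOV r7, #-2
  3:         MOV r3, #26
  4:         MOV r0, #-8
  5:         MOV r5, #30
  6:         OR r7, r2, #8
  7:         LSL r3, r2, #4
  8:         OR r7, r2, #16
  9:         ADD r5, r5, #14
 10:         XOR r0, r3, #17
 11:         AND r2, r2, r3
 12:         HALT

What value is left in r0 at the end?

after MOV r2, #29: r2=29
after MOV r7, #-2: r7=-2
after MOV r3, #26: r3=26
after MOV r0, #-8: r0=-8
after MOV r5, #30: r5=30
after OR r7, r2, #8: r7=29|8=29
after LSL r3, r2, #4: r3=29<<4=464
after OR r7, r2, #16: r7=29|16=29
after ADD r5, r5, #14: r5=30+14=44
after XOR r0, r3, #17: r0=464^17=449
after AND r2, r2, r3: r2=29&464=16
halt.

449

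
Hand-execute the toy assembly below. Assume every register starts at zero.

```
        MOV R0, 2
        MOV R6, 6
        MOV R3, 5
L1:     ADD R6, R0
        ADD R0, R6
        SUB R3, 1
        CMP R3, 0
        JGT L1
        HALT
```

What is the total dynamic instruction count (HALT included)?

MOV R0, 2 → R0=2
MOV R6, 6 → R6=6
MOV R3, 5 → R3=5
ADD R6, R0 → R6=6+2=8
ADD R0, R6 → R0=2+8=10
SUB R3, 1 → R3=5-1=4
CMP R3, 0  (cmp 4,0)
JGT L1: taken
ADD R6, R0 → R6=8+10=18
ADD R0, R6 → R0=10+18=28
SUB R3, 1 → R3=4-1=3
CMP R3, 0  (cmp 3,0)
JGT L1: taken
ADD R6, R0 → R6=18+28=46
ADD R0, R6 → R0=28+46=74
SUB R3, 1 → R3=3-1=2
CMP R3, 0  (cmp 2,0)
JGT L1: taken
ADD R6, R0 → R6=46+74=120
ADD R0, R6 → R0=74+120=194
SUB R3, 1 → R3=2-1=1
CMP R3, 0  (cmp 1,0)
JGT L1: taken
ADD R6, R0 → R6=120+194=314
ADD R0, R6 → R0=194+314=508
SUB R3, 1 → R3=1-1=0
CMP R3, 0  (cmp 0,0)
JGT L1: not taken
halt.
Total executed instructions: 29.

29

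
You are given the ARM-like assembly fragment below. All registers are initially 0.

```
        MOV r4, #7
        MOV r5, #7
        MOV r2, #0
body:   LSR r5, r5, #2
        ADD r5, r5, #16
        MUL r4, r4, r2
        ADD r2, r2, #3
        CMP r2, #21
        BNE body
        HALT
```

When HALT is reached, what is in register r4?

r4=7
r5=7
r2=0
r5=7>>2=1
r5=1+16=17
r4=7*0=0
r2=0+3=3
CMP r2, #21  (cmp 3,21)
BNE body: taken
r5=17>>2=4
r5=4+16=20
r4=0*3=0
r2=3+3=6
CMP r2, #21  (cmp 6,21)
BNE body: taken
r5=20>>2=5
r5=5+16=21
r4=0*6=0
r2=6+3=9
CMP r2, #21  (cmp 9,21)
BNE body: taken
r5=21>>2=5
r5=5+16=21
r4=0*9=0
r2=9+3=12
CMP r2, #21  (cmp 12,21)
BNE body: taken
r5=21>>2=5
r5=5+16=21
r4=0*12=0
r2=12+3=15
CMP r2, #21  (cmp 15,21)
BNE body: taken
r5=21>>2=5
r5=5+16=21
r4=0*15=0
r2=15+3=18
CMP r2, #21  (cmp 18,21)
BNE body: taken
r5=21>>2=5
r5=5+16=21
r4=0*18=0
r2=18+3=21
CMP r2, #21  (cmp 21,21)
BNE body: not taken
halt.

0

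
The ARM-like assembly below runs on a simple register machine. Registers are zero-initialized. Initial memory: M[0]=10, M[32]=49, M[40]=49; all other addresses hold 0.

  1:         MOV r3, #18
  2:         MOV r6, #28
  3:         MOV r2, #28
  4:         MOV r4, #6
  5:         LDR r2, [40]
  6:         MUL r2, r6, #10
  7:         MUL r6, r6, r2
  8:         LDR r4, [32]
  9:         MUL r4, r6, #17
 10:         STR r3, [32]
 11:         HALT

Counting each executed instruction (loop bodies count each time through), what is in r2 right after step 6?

280

after MOV r3, #18: r3=18
after MOV r6, #28: r6=28
after MOV r2, #28: r2=28
after MOV r4, #6: r4=6
after LDR r2, [40]: r2=M[40]=49
after MUL r2, r6, #10: r2=28*10=280
After step 6: r2 = 280.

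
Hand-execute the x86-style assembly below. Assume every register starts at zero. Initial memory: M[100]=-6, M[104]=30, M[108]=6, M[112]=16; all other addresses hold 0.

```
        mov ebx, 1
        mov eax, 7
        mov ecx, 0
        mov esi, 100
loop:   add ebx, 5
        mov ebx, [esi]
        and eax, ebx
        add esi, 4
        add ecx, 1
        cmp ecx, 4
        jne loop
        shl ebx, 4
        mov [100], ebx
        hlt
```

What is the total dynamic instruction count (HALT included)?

35

after mov ebx, 1: ebx=1
after mov eax, 7: eax=7
after mov ecx, 0: ecx=0
after mov esi, 100: esi=100
after add ebx, 5: ebx=1+5=6
after mov ebx, [esi]: ebx=M[100]=-6
after and eax, ebx: eax=7&(-6)=2
after add esi, 4: esi=100+4=104
after add ecx, 1: ecx=0+1=1
cmp ecx, 4  (cmp 1,4)
jne loop: taken
after add ebx, 5: ebx=(-6)+5=-1
after mov ebx, [esi]: ebx=M[104]=30
after and eax, ebx: eax=2&30=2
after add esi, 4: esi=104+4=108
after add ecx, 1: ecx=1+1=2
cmp ecx, 4  (cmp 2,4)
jne loop: taken
after add ebx, 5: ebx=30+5=35
after mov ebx, [esi]: ebx=M[108]=6
after and eax, ebx: eax=2&6=2
after add esi, 4: esi=108+4=112
after add ecx, 1: ecx=2+1=3
cmp ecx, 4  (cmp 3,4)
jne loop: taken
after add ebx, 5: ebx=6+5=11
after mov ebx, [esi]: ebx=M[112]=16
after and eax, ebx: eax=2&16=0
after add esi, 4: esi=112+4=116
after add ecx, 1: ecx=3+1=4
cmp ecx, 4  (cmp 4,4)
jne loop: not taken
after shl ebx, 4: ebx=16<<4=256
mov [100], ebx → M[100]=256
halt.
Total executed instructions: 35.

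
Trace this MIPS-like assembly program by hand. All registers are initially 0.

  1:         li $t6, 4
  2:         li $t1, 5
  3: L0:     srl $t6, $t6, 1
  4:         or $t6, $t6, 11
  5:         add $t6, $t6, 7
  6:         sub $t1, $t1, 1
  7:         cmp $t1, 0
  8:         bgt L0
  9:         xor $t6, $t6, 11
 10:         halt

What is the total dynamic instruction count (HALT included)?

li $t6, 4 → $t6=4
li $t1, 5 → $t1=5
srl $t6, $t6, 1 → $t6=4>>1=2
or $t6, $t6, 11 → $t6=2|11=11
add $t6, $t6, 7 → $t6=11+7=18
sub $t1, $t1, 1 → $t1=5-1=4
cmp $t1, 0  (cmp 4,0)
bgt L0: taken
srl $t6, $t6, 1 → $t6=18>>1=9
or $t6, $t6, 11 → $t6=9|11=11
add $t6, $t6, 7 → $t6=11+7=18
sub $t1, $t1, 1 → $t1=4-1=3
cmp $t1, 0  (cmp 3,0)
bgt L0: taken
srl $t6, $t6, 1 → $t6=18>>1=9
or $t6, $t6, 11 → $t6=9|11=11
add $t6, $t6, 7 → $t6=11+7=18
sub $t1, $t1, 1 → $t1=3-1=2
cmp $t1, 0  (cmp 2,0)
bgt L0: taken
srl $t6, $t6, 1 → $t6=18>>1=9
or $t6, $t6, 11 → $t6=9|11=11
add $t6, $t6, 7 → $t6=11+7=18
sub $t1, $t1, 1 → $t1=2-1=1
cmp $t1, 0  (cmp 1,0)
bgt L0: taken
srl $t6, $t6, 1 → $t6=18>>1=9
or $t6, $t6, 11 → $t6=9|11=11
add $t6, $t6, 7 → $t6=11+7=18
sub $t1, $t1, 1 → $t1=1-1=0
cmp $t1, 0  (cmp 0,0)
bgt L0: not taken
xor $t6, $t6, 11 → $t6=18^11=25
halt.
Total executed instructions: 34.

34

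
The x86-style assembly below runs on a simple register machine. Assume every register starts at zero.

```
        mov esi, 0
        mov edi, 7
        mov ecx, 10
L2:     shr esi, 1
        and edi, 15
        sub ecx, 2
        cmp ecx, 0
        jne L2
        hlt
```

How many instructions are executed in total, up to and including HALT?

esi=0
edi=7
ecx=10
esi=0>>1=0
edi=7&15=7
ecx=10-2=8
cmp ecx, 0  (cmp 8,0)
jne L2: taken
esi=0>>1=0
edi=7&15=7
ecx=8-2=6
cmp ecx, 0  (cmp 6,0)
jne L2: taken
esi=0>>1=0
edi=7&15=7
ecx=6-2=4
cmp ecx, 0  (cmp 4,0)
jne L2: taken
esi=0>>1=0
edi=7&15=7
ecx=4-2=2
cmp ecx, 0  (cmp 2,0)
jne L2: taken
esi=0>>1=0
edi=7&15=7
ecx=2-2=0
cmp ecx, 0  (cmp 0,0)
jne L2: not taken
halt.
Total executed instructions: 29.

29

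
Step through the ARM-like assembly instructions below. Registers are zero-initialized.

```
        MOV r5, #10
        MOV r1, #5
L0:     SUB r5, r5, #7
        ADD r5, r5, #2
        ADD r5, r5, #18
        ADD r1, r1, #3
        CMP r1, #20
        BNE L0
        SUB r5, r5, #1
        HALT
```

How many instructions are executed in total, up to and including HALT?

34

r5=10
r1=5
r5=10-7=3
r5=3+2=5
r5=5+18=23
r1=5+3=8
CMP r1, #20  (cmp 8,20)
BNE L0: taken
r5=23-7=16
r5=16+2=18
r5=18+18=36
r1=8+3=11
CMP r1, #20  (cmp 11,20)
BNE L0: taken
r5=36-7=29
r5=29+2=31
r5=31+18=49
r1=11+3=14
CMP r1, #20  (cmp 14,20)
BNE L0: taken
r5=49-7=42
r5=42+2=44
r5=44+18=62
r1=14+3=17
CMP r1, #20  (cmp 17,20)
BNE L0: taken
r5=62-7=55
r5=55+2=57
r5=57+18=75
r1=17+3=20
CMP r1, #20  (cmp 20,20)
BNE L0: not taken
r5=75-1=74
halt.
Total executed instructions: 34.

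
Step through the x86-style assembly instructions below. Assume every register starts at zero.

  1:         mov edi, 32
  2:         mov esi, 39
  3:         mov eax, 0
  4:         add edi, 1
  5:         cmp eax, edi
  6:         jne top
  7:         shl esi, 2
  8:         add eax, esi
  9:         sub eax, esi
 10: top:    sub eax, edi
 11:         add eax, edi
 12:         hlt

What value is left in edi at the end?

33

after mov edi, 32: edi=32
after mov esi, 39: esi=39
after mov eax, 0: eax=0
after add edi, 1: edi=32+1=33
cmp eax, edi  (cmp 0,33)
jne top: taken
after sub eax, edi: eax=0-33=-33
after add eax, edi: eax=(-33)+33=0
halt.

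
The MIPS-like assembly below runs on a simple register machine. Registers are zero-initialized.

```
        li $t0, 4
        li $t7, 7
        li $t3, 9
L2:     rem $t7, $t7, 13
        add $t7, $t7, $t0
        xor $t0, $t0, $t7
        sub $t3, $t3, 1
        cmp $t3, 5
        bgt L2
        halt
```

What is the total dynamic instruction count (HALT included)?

$t0=4
$t7=7
$t3=9
$t7=7%13=7
$t7=7+4=11
$t0=4^11=15
$t3=9-1=8
cmp $t3, 5  (cmp 8,5)
bgt L2: taken
$t7=11%13=11
$t7=11+15=26
$t0=15^26=21
$t3=8-1=7
cmp $t3, 5  (cmp 7,5)
bgt L2: taken
$t7=26%13=0
$t7=0+21=21
$t0=21^21=0
$t3=7-1=6
cmp $t3, 5  (cmp 6,5)
bgt L2: taken
$t7=21%13=8
$t7=8+0=8
$t0=0^8=8
$t3=6-1=5
cmp $t3, 5  (cmp 5,5)
bgt L2: not taken
halt.
Total executed instructions: 28.

28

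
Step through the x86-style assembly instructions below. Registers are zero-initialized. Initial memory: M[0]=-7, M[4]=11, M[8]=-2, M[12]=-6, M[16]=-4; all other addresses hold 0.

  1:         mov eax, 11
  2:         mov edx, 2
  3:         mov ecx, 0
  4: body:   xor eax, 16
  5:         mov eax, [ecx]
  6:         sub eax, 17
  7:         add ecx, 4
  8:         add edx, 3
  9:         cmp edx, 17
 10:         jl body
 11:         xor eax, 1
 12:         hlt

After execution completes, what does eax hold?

mov eax, 11 → eax=11
mov edx, 2 → edx=2
mov ecx, 0 → ecx=0
xor eax, 16 → eax=11^16=27
mov eax, [ecx] → eax=M[0]=-7
sub eax, 17 → eax=(-7)-17=-24
add ecx, 4 → ecx=0+4=4
add edx, 3 → edx=2+3=5
cmp edx, 17  (cmp 5,17)
jl body: taken
xor eax, 16 → eax=(-24)^16=-8
mov eax, [ecx] → eax=M[4]=11
sub eax, 17 → eax=11-17=-6
add ecx, 4 → ecx=4+4=8
add edx, 3 → edx=5+3=8
cmp edx, 17  (cmp 8,17)
jl body: taken
xor eax, 16 → eax=(-6)^16=-22
mov eax, [ecx] → eax=M[8]=-2
sub eax, 17 → eax=(-2)-17=-19
add ecx, 4 → ecx=8+4=12
add edx, 3 → edx=8+3=11
cmp edx, 17  (cmp 11,17)
jl body: taken
xor eax, 16 → eax=(-19)^16=-3
mov eax, [ecx] → eax=M[12]=-6
sub eax, 17 → eax=(-6)-17=-23
add ecx, 4 → ecx=12+4=16
add edx, 3 → edx=11+3=14
cmp edx, 17  (cmp 14,17)
jl body: taken
xor eax, 16 → eax=(-23)^16=-7
mov eax, [ecx] → eax=M[16]=-4
sub eax, 17 → eax=(-4)-17=-21
add ecx, 4 → ecx=16+4=20
add edx, 3 → edx=14+3=17
cmp edx, 17  (cmp 17,17)
jl body: not taken
xor eax, 1 → eax=(-21)^1=-22
halt.

-22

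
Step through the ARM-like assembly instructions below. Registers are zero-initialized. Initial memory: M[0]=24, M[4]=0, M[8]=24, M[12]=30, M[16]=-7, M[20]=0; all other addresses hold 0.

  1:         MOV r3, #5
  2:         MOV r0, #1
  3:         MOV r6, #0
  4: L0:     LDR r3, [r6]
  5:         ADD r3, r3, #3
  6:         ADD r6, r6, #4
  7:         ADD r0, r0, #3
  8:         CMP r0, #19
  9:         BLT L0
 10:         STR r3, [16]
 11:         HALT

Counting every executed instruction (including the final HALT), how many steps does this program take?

41

after MOV r3, #5: r3=5
after MOV r0, #1: r0=1
after MOV r6, #0: r6=0
after LDR r3, [r6]: r3=M[0]=24
after ADD r3, r3, #3: r3=24+3=27
after ADD r6, r6, #4: r6=0+4=4
after ADD r0, r0, #3: r0=1+3=4
CMP r0, #19  (cmp 4,19)
BLT L0: taken
after LDR r3, [r6]: r3=M[4]=0
after ADD r3, r3, #3: r3=0+3=3
after ADD r6, r6, #4: r6=4+4=8
after ADD r0, r0, #3: r0=4+3=7
CMP r0, #19  (cmp 7,19)
BLT L0: taken
after LDR r3, [r6]: r3=M[8]=24
after ADD r3, r3, #3: r3=24+3=27
after ADD r6, r6, #4: r6=8+4=12
after ADD r0, r0, #3: r0=7+3=10
CMP r0, #19  (cmp 10,19)
BLT L0: taken
after LDR r3, [r6]: r3=M[12]=30
after ADD r3, r3, #3: r3=30+3=33
after ADD r6, r6, #4: r6=12+4=16
after ADD r0, r0, #3: r0=10+3=13
CMP r0, #19  (cmp 13,19)
BLT L0: taken
after LDR r3, [r6]: r3=M[16]=-7
after ADD r3, r3, #3: r3=(-7)+3=-4
after ADD r6, r6, #4: r6=16+4=20
after ADD r0, r0, #3: r0=13+3=16
CMP r0, #19  (cmp 16,19)
BLT L0: taken
after LDR r3, [r6]: r3=M[20]=0
after ADD r3, r3, #3: r3=0+3=3
after ADD r6, r6, #4: r6=20+4=24
after ADD r0, r0, #3: r0=16+3=19
CMP r0, #19  (cmp 19,19)
BLT L0: not taken
STR r3, [16] → M[16]=3
halt.
Total executed instructions: 41.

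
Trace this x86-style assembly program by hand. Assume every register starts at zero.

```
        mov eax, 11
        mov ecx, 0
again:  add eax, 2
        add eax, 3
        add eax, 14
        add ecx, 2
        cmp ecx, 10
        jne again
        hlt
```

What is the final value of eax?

106

mov eax, 11 → eax=11
mov ecx, 0 → ecx=0
add eax, 2 → eax=11+2=13
add eax, 3 → eax=13+3=16
add eax, 14 → eax=16+14=30
add ecx, 2 → ecx=0+2=2
cmp ecx, 10  (cmp 2,10)
jne again: taken
add eax, 2 → eax=30+2=32
add eax, 3 → eax=32+3=35
add eax, 14 → eax=35+14=49
add ecx, 2 → ecx=2+2=4
cmp ecx, 10  (cmp 4,10)
jne again: taken
add eax, 2 → eax=49+2=51
add eax, 3 → eax=51+3=54
add eax, 14 → eax=54+14=68
add ecx, 2 → ecx=4+2=6
cmp ecx, 10  (cmp 6,10)
jne again: taken
add eax, 2 → eax=68+2=70
add eax, 3 → eax=70+3=73
add eax, 14 → eax=73+14=87
add ecx, 2 → ecx=6+2=8
cmp ecx, 10  (cmp 8,10)
jne again: taken
add eax, 2 → eax=87+2=89
add eax, 3 → eax=89+3=92
add eax, 14 → eax=92+14=106
add ecx, 2 → ecx=8+2=10
cmp ecx, 10  (cmp 10,10)
jne again: not taken
halt.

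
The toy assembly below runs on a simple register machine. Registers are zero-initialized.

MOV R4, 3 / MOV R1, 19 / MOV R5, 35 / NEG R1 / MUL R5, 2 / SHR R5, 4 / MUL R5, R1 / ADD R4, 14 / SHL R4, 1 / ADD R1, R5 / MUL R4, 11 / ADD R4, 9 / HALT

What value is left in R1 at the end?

after MOV R4, 3: R4=3
after MOV R1, 19: R1=19
after MOV R5, 35: R5=35
after NEG R1: R1=-(19)=-19
after MUL R5, 2: R5=35*2=70
after SHR R5, 4: R5=70>>4=4
after MUL R5, R1: R5=4*(-19)=-76
after ADD R4, 14: R4=3+14=17
after SHL R4, 1: R4=17<<1=34
after ADD R1, R5: R1=(-19)+(-76)=-95
after MUL R4, 11: R4=34*11=374
after ADD R4, 9: R4=374+9=383
halt.

-95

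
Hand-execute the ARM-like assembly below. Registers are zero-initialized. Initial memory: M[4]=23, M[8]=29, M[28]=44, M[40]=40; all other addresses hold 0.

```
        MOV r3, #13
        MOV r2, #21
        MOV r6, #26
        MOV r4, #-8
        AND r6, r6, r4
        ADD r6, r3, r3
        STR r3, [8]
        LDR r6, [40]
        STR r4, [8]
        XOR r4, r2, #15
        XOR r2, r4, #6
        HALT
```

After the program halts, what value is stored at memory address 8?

MOV r3, #13 → r3=13
MOV r2, #21 → r2=21
MOV r6, #26 → r6=26
MOV r4, #-8 → r4=-8
AND r6, r6, r4 → r6=26&(-8)=24
ADD r6, r3, r3 → r6=13+13=26
STR r3, [8] → M[8]=13
LDR r6, [40] → r6=M[40]=40
STR r4, [8] → M[8]=-8
XOR r4, r2, #15 → r4=21^15=26
XOR r2, r4, #6 → r2=26^6=28
halt.

-8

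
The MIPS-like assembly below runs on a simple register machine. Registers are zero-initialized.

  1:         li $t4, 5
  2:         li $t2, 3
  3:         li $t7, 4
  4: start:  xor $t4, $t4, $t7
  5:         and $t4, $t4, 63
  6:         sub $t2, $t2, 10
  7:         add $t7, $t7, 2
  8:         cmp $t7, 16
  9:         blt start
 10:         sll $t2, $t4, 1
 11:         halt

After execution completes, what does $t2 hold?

14

li $t4, 5 → $t4=5
li $t2, 3 → $t2=3
li $t7, 4 → $t7=4
xor $t4, $t4, $t7 → $t4=5^4=1
and $t4, $t4, 63 → $t4=1&63=1
sub $t2, $t2, 10 → $t2=3-10=-7
add $t7, $t7, 2 → $t7=4+2=6
cmp $t7, 16  (cmp 6,16)
blt start: taken
xor $t4, $t4, $t7 → $t4=1^6=7
and $t4, $t4, 63 → $t4=7&63=7
sub $t2, $t2, 10 → $t2=(-7)-10=-17
add $t7, $t7, 2 → $t7=6+2=8
cmp $t7, 16  (cmp 8,16)
blt start: taken
xor $t4, $t4, $t7 → $t4=7^8=15
and $t4, $t4, 63 → $t4=15&63=15
sub $t2, $t2, 10 → $t2=(-17)-10=-27
add $t7, $t7, 2 → $t7=8+2=10
cmp $t7, 16  (cmp 10,16)
blt start: taken
xor $t4, $t4, $t7 → $t4=15^10=5
and $t4, $t4, 63 → $t4=5&63=5
sub $t2, $t2, 10 → $t2=(-27)-10=-37
add $t7, $t7, 2 → $t7=10+2=12
cmp $t7, 16  (cmp 12,16)
blt start: taken
xor $t4, $t4, $t7 → $t4=5^12=9
and $t4, $t4, 63 → $t4=9&63=9
sub $t2, $t2, 10 → $t2=(-37)-10=-47
add $t7, $t7, 2 → $t7=12+2=14
cmp $t7, 16  (cmp 14,16)
blt start: taken
xor $t4, $t4, $t7 → $t4=9^14=7
and $t4, $t4, 63 → $t4=7&63=7
sub $t2, $t2, 10 → $t2=(-47)-10=-57
add $t7, $t7, 2 → $t7=14+2=16
cmp $t7, 16  (cmp 16,16)
blt start: not taken
sll $t2, $t4, 1 → $t2=7<<1=14
halt.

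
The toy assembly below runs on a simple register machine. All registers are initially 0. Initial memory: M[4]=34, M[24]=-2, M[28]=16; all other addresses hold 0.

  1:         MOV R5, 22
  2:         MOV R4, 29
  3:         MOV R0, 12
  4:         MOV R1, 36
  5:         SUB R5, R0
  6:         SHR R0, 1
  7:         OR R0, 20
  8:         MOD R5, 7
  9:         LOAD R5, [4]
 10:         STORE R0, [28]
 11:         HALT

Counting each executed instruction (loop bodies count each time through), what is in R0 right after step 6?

6

after MOV R5, 22: R5=22
after MOV R4, 29: R4=29
after MOV R0, 12: R0=12
after MOV R1, 36: R1=36
after SUB R5, R0: R5=22-12=10
after SHR R0, 1: R0=12>>1=6
After step 6: R0 = 6.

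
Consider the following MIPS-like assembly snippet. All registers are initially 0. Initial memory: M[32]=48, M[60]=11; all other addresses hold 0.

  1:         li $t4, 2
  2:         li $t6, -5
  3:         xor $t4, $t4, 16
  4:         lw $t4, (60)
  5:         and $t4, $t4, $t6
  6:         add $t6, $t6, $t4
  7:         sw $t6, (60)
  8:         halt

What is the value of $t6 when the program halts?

$t4=2
$t6=-5
$t4=2^16=18
$t4=M[60]=11
$t4=11&(-5)=11
$t6=(-5)+11=6
sw $t6, (60) → M[60]=6
halt.

6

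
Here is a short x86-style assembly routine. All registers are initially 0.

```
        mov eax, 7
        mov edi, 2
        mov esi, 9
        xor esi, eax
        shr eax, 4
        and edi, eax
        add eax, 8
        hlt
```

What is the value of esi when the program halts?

14

after mov eax, 7: eax=7
after mov edi, 2: edi=2
after mov esi, 9: esi=9
after xor esi, eax: esi=9^7=14
after shr eax, 4: eax=7>>4=0
after and edi, eax: edi=2&0=0
after add eax, 8: eax=0+8=8
halt.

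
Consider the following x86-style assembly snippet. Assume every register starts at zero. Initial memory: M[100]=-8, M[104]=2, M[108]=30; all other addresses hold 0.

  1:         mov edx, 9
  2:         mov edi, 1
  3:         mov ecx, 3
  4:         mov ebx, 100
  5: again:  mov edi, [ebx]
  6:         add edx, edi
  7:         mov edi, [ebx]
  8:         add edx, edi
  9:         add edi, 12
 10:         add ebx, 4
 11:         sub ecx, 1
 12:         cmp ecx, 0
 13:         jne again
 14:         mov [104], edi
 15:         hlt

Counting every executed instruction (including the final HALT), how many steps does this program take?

33

mov edx, 9 → edx=9
mov edi, 1 → edi=1
mov ecx, 3 → ecx=3
mov ebx, 100 → ebx=100
mov edi, [ebx] → edi=M[100]=-8
add edx, edi → edx=9+(-8)=1
mov edi, [ebx] → edi=M[100]=-8
add edx, edi → edx=1+(-8)=-7
add edi, 12 → edi=(-8)+12=4
add ebx, 4 → ebx=100+4=104
sub ecx, 1 → ecx=3-1=2
cmp ecx, 0  (cmp 2,0)
jne again: taken
mov edi, [ebx] → edi=M[104]=2
add edx, edi → edx=(-7)+2=-5
mov edi, [ebx] → edi=M[104]=2
add edx, edi → edx=(-5)+2=-3
add edi, 12 → edi=2+12=14
add ebx, 4 → ebx=104+4=108
sub ecx, 1 → ecx=2-1=1
cmp ecx, 0  (cmp 1,0)
jne again: taken
mov edi, [ebx] → edi=M[108]=30
add edx, edi → edx=(-3)+30=27
mov edi, [ebx] → edi=M[108]=30
add edx, edi → edx=27+30=57
add edi, 12 → edi=30+12=42
add ebx, 4 → ebx=108+4=112
sub ecx, 1 → ecx=1-1=0
cmp ecx, 0  (cmp 0,0)
jne again: not taken
mov [104], edi → M[104]=42
halt.
Total executed instructions: 33.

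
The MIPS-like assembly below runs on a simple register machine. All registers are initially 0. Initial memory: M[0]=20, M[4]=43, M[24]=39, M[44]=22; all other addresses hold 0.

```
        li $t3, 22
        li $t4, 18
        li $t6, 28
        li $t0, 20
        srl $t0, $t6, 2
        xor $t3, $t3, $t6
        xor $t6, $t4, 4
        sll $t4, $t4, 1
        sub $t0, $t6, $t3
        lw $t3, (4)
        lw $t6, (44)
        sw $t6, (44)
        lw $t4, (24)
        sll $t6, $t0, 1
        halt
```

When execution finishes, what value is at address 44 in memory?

22

li $t3, 22 → $t3=22
li $t4, 18 → $t4=18
li $t6, 28 → $t6=28
li $t0, 20 → $t0=20
srl $t0, $t6, 2 → $t0=28>>2=7
xor $t3, $t3, $t6 → $t3=22^28=10
xor $t6, $t4, 4 → $t6=18^4=22
sll $t4, $t4, 1 → $t4=18<<1=36
sub $t0, $t6, $t3 → $t0=22-10=12
lw $t3, (4) → $t3=M[4]=43
lw $t6, (44) → $t6=M[44]=22
sw $t6, (44) → M[44]=22
lw $t4, (24) → $t4=M[24]=39
sll $t6, $t0, 1 → $t6=12<<1=24
halt.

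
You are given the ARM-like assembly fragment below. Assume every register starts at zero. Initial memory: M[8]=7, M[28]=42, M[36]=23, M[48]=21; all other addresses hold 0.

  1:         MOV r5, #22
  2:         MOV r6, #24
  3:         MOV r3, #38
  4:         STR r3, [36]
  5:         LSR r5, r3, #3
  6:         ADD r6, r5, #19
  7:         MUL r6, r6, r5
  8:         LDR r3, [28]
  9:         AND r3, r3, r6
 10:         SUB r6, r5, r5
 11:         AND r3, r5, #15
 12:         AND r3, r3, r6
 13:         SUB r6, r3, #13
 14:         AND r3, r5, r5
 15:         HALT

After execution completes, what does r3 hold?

4

MOV r5, #22 → r5=22
MOV r6, #24 → r6=24
MOV r3, #38 → r3=38
STR r3, [36] → M[36]=38
LSR r5, r3, #3 → r5=38>>3=4
ADD r6, r5, #19 → r6=4+19=23
MUL r6, r6, r5 → r6=23*4=92
LDR r3, [28] → r3=M[28]=42
AND r3, r3, r6 → r3=42&92=8
SUB r6, r5, r5 → r6=4-4=0
AND r3, r5, #15 → r3=4&15=4
AND r3, r3, r6 → r3=4&0=0
SUB r6, r3, #13 → r6=0-13=-13
AND r3, r5, r5 → r3=4&4=4
halt.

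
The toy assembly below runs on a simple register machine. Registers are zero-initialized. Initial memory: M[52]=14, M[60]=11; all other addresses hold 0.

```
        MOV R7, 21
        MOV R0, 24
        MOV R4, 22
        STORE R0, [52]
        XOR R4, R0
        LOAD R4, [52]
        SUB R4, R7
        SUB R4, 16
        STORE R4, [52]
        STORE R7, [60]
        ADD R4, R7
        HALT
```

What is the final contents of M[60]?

after MOV R7, 21: R7=21
after MOV R0, 24: R0=24
after MOV R4, 22: R4=22
STORE R0, [52] → M[52]=24
after XOR R4, R0: R4=22^24=14
after LOAD R4, [52]: R4=M[52]=24
after SUB R4, R7: R4=24-21=3
after SUB R4, 16: R4=3-16=-13
STORE R4, [52] → M[52]=-13
STORE R7, [60] → M[60]=21
after ADD R4, R7: R4=(-13)+21=8
halt.

21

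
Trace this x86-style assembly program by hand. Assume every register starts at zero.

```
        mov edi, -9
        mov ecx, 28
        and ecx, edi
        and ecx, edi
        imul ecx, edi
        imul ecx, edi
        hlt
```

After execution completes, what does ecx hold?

mov edi, -9 → edi=-9
mov ecx, 28 → ecx=28
and ecx, edi → ecx=28&(-9)=20
and ecx, edi → ecx=20&(-9)=20
imul ecx, edi → ecx=20*(-9)=-180
imul ecx, edi → ecx=(-180)*(-9)=1620
halt.

1620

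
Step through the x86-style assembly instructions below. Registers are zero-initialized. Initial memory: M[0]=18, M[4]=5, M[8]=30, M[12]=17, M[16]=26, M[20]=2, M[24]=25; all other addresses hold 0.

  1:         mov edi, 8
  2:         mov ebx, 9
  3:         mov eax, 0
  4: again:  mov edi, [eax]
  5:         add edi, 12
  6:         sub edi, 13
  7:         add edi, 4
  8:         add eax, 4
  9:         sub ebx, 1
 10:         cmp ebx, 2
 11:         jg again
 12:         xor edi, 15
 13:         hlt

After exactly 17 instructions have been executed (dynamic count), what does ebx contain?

after mov edi, 8: edi=8
after mov ebx, 9: ebx=9
after mov eax, 0: eax=0
after mov edi, [eax]: edi=M[0]=18
after add edi, 12: edi=18+12=30
after sub edi, 13: edi=30-13=17
after add edi, 4: edi=17+4=21
after add eax, 4: eax=0+4=4
after sub ebx, 1: ebx=9-1=8
cmp ebx, 2  (cmp 8,2)
jg again: taken
after mov edi, [eax]: edi=M[4]=5
after add edi, 12: edi=5+12=17
after sub edi, 13: edi=17-13=4
after add edi, 4: edi=4+4=8
after add eax, 4: eax=4+4=8
after sub ebx, 1: ebx=8-1=7
After step 17: ebx = 7.

7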